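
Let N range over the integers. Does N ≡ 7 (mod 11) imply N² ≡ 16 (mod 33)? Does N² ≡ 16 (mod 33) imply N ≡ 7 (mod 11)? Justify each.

Both directions fail.

(⇒) This fails: take N = 18. Then 18 ≡ 7 (mod 11), but 18² = 324 ≡ 27 (mod 33), not 16.

(⇐) This fails: take N = 4. Then 4² = 16 ≡ 16 (mod 33), yet 4 ≡ 4 (mod 11), not 7.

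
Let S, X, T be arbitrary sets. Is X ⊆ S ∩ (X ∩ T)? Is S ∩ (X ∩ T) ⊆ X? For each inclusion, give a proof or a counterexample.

(⊆) This inclusion fails. Take S = ∅, X = {1}, T = ∅; then 1 ∈ X but 1 ∉ S ∩ (X ∩ T).

(⊇) Let x ∈ S ∩ (X ∩ T). Then x ∈ S ∩ X ∩ T, from which x ∈ X.

Only the reverse inclusion holds.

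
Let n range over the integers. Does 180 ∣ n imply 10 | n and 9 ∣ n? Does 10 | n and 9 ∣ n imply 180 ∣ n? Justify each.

(⇐) This fails: take n = 90. Both 10 ∣ 90 and 9 ∣ 90, yet 90 is not a multiple of 180 (since 90 = 0·180 + 90), so 180 ∤ 90.

(⇒) If 180 ∣ n, write n = 180q. Since 180 = 18·10, n = 10·(18q), so 10 ∣ n; and since 180 = 20·9, n = 9·(20q), so 9 ∣ n.

Only the forward direction holds.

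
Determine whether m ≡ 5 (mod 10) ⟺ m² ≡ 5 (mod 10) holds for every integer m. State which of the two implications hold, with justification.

Equivalent; both directions hold.

(→) Suppose m ≡ 5 (mod 10). Write m = 10j + 5. Then (10j + 5)² = 100j² + 100j + 25 = 10(10j² + 10j + 2) + 5, so m² ≡ 5 (mod 10).

(←) Conversely, suppose m² ≡ 5 (mod 10). The only residue r in {0, …, 9} with r² ≡ 5 (mod 10) is r = 5, so m ≡ 5 (mod 10).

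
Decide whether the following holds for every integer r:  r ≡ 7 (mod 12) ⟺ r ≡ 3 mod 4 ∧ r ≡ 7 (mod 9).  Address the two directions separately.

The forward direction fails; the converse holds.

(←) If r ≡ 3 (mod 4) and r ≡ 7 (mod 9), then by the Chinese remainder theorem r ≡ 7 (mod 36). Since 7 ≡ 7 (mod 12) and 12 ∣ 36, we get r ≡ 7 (mod 12).

(→) This fails: r = 19 gives 19 ≡ 7 (mod 12) but 19 ≡ 1 (mod 9), so the conjunction on the right does not hold.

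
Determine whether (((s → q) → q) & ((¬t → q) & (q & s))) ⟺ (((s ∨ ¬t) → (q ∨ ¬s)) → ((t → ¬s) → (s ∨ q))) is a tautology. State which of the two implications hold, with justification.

Only the forward direction holds.

(→) Assume the antecedent. If q is true, the consequent reduces to true regardless of the other variables. If q is false, the antecedent cannot hold. Either way the consequent holds.

(←) This fails. Under q = T, t = F, s = F, the left side is false but the right side is true.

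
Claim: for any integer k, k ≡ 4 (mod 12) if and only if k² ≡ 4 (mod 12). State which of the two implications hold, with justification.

Only the forward direction holds.

(⇒) Suppose k ≡ 4 (mod 12). Write k = 12j + 4. Then (12j + 4)² = 144j² + 96j + 16 = 12(12j² + 8j + 1) + 4, so k² ≡ 4 (mod 12).

(⇐) This fails: take k = 2. Then 2² = 4 ≡ 4 (mod 12), yet 2 ≡ 2 (mod 12), not 4.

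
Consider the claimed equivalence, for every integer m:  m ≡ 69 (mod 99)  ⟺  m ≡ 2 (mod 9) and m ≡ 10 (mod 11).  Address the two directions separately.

(⟹) This fails: m = 69 gives 69 ≡ 69 (mod 99) but 69 ≡ 6 (mod 9), so the conjunction on the right does not hold.

(⟸) This fails: m = 65 satisfies both congruences on the right (65 ≡ 2 mod 9 and 65 ≡ 10 mod 11) yet 65 ≡ 65 (mod 99), not 69.

(⇒) fails and (⇐) fails.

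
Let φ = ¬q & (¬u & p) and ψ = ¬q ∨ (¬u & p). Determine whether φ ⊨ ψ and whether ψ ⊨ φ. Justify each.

Only the forward direction holds.

(→) Assume the antecedent. If q is true, the antecedent cannot hold. If q is false, ¬q ∨ (¬u & p) reduces to true regardless of the other variables. Either way ¬q ∨ (¬u & p) holds.

(←) This fails. Under q = F, p = F, u = F, the left side is false but the right side is true.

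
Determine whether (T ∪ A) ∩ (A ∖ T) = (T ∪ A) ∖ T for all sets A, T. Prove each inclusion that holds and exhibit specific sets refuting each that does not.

(⊆) Let x ∈ (T ∪ A) ∩ (A ∖ T). Then x ∈ A and x ∉ T, from which x ∈ (T ∪ A) ∖ T.

(⊇) Let x ∈ (T ∪ A) ∖ T. Then x ∈ A and x ∉ T, from which x ∈ (T ∪ A) ∩ (A ∖ T).

The two sets are equal.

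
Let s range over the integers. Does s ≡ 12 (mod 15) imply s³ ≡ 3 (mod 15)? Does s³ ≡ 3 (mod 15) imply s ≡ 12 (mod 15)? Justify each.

Both implications hold.

Forward direction. Suppose s ≡ 12 (mod 15). Write s = 15j + 12. Then (15j + 12)³ = 3375j³ + 8100j² + 6480j + 1728 = 15(225j³ + 540j² + 432j + 115) + 3, so s³ ≡ 3 (mod 15).

Converse. Suppose s³ ≡ 3 (mod 15). The only residue r in {0, …, 14} with r³ ≡ 3 (mod 15) is r = 12, so s ≡ 12 (mod 15).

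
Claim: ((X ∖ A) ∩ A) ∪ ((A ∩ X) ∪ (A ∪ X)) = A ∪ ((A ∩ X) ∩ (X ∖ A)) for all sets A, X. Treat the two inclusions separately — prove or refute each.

(⊆) fails; (⊇) holds.

Forward inclusion. This inclusion fails. Take A = ∅, X = {1}; then 1 ∈ ((X ∖ A) ∩ A) ∪ ((A ∩ X) ∪ (A ∪ X)) but 1 ∉ A ∪ ((A ∩ X) ∩ (X ∖ A)).

Reverse inclusion. Let x ∈ A ∪ ((A ∩ X) ∩ (X ∖ A)). Then either x ∈ A and x ∉ X; or x ∈ A ∩ X. In each case x ∈ ((X ∖ A) ∩ A) ∪ ((A ∩ X) ∪ (A ∪ X)), so A ∪ ((A ∩ X) ∩ (X ∖ A)) ⊆ ((X ∖ A) ∩ A) ∪ ((A ∩ X) ∪ (A ∪ X)).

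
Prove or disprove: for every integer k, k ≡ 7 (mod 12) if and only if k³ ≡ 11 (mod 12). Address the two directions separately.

(⇒) This fails: take k = 7. Then 7 ≡ 7 (mod 12), but 7³ = 343 ≡ 7 (mod 12), not 11.

(⇐) This fails: take k = 11. Then 11³ = 1331 ≡ 11 (mod 12), yet 11 ≡ 11 (mod 12), not 7.

Neither direction holds.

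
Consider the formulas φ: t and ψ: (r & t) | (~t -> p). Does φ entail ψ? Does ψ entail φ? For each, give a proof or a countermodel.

[⇐] This fails. Under r = F, t = F, p = T, the left side is false but the right side is true.

[⇒] Assume the antecedent. If r is true, the antecedent forces (r = T, t = T, p = F) or (r = T, t = T, p = T), and (r & t) | (~t -> p) holds there. If r is false, the antecedent forces (r = F, t = T, p = F) or (r = F, t = T, p = T), and (r & t) | (~t -> p) holds there. Either way (r & t) | (~t -> p) holds.

Only the forward direction holds.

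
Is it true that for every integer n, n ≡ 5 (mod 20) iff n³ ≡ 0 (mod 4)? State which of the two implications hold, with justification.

Neither implication holds.

(⇒) This fails: take n = 5. Then 5 ≡ 5 (mod 20), but 5³ = 125 ≡ 1 (mod 4), not 0.

(⇐) This fails: take n = 0. Then 0³ = 0 ≡ 0 (mod 4), yet 0 ≡ 0 (mod 20), not 5.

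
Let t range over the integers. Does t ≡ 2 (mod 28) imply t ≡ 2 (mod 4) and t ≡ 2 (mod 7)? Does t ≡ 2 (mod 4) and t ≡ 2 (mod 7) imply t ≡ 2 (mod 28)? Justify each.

Both directions hold.

Forward direction. Suppose t ≡ 2 (mod 28); write t = 28j + 2. Since 4 ∣ 28, reducing mod 4 gives t ≡ 2 (mod 4); since 7 ∣ 28, reducing mod 7 gives t ≡ 2 (mod 7).

Converse. If t ≡ 2 (mod 4) and t ≡ 2 (mod 7), then by the Chinese remainder theorem t ≡ 2 (mod 28). This is exactly t ≡ 2 (mod 28).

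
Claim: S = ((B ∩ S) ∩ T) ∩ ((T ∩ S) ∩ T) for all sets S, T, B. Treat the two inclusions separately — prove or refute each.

Only the reverse inclusion holds.

Forward inclusion. This inclusion fails. Take S = {1}, T = ∅, B = ∅; then 1 ∈ S but 1 ∉ ((B ∩ S) ∩ T) ∩ ((T ∩ S) ∩ T).

Reverse inclusion. Let x ∈ ((B ∩ S) ∩ T) ∩ ((T ∩ S) ∩ T). Then x ∈ S ∩ T ∩ B, from which x ∈ S.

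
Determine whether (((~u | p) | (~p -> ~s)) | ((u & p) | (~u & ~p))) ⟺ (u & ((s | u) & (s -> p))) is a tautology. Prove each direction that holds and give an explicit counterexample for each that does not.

Only the converse holds.

Forward direction. This fails. Under u = F, p = F, s = F, the left side is true but the right side is false.

Converse. Assume the antecedent. If p is true, the consequent reduces to true regardless of the other variables. If p is false, the antecedent forces (u = T, p = F, s = F), and the consequent holds there. Either way the consequent holds.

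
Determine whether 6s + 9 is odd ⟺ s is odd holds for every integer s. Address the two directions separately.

Only the reverse direction holds.

(⟸) Suppose s is odd. Since 6 is even, 6s is even for every s, so 6s + 9 has the same parity as 9, which is odd. Hence 6s + 9 is odd.

(⟹) This fails: take s = 0. Then 6s + 9 = 9, which is odd, yet s = 0 is even, not odd.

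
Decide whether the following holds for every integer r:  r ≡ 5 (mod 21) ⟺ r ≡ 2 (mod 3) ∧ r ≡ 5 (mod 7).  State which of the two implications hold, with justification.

Both directions hold; the statement is true.

Forward direction. Suppose r ≡ 5 (mod 21); write r = 21j + 5. Since 3 ∣ 21, reducing mod 3 gives r ≡ 5 ≡ 2 (mod 3); since 7 ∣ 21, reducing mod 7 gives r ≡ 5 (mod 7).

Converse. If r ≡ 2 (mod 3) and r ≡ 5 (mod 7), then by the Chinese remainder theorem r ≡ 5 (mod 21). This is exactly r ≡ 5 (mod 21).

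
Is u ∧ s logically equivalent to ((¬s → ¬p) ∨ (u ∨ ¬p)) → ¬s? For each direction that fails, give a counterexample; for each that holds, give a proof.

(→) This fails. Under p = F, s = T, u = T, the left side is true but the right side is false.

(←) This fails. Under p = F, s = F, u = F, the left side is false but the right side is true.

Both directions fail.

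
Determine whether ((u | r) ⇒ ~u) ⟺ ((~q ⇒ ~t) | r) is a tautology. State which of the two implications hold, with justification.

Both directions fail.

[⇒] This fails. Under u = F, r = F, q = F, t = T, the left side is true but the right side is false.

[⇐] This fails. Under u = T, r = F, q = F, t = F, the left side is false but the right side is true.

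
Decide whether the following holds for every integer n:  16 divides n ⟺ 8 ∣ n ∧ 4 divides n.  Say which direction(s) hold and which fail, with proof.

[⇒] If 16 ∣ n, write n = 16q. Since 16 = 2·8, n = 8·(2q), so 8 ∣ n; and since 16 = 4·4, n = 4·(4q), so 4 ∣ n.

[⇐] This fails: take n = 8. Both 8 ∣ 8 and 4 ∣ 8, yet 8 is not a multiple of 16 (since 8 = 0·16 + 8), so 16 ∤ 8.

Only the forward direction holds.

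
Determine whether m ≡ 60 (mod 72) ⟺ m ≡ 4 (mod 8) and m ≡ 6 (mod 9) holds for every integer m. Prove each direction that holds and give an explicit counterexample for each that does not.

(⟹) Suppose m ≡ 60 (mod 72); write m = 72j + 60. Since 8 ∣ 72, reducing mod 8 gives m ≡ 60 ≡ 4 (mod 8); since 9 ∣ 72, reducing mod 9 gives m ≡ 60 ≡ 6 (mod 9).

(⟸) Conversely, if m ≡ 4 (mod 8) and m ≡ 6 (mod 9), then by the Chinese remainder theorem m ≡ 60 (mod 72). This is exactly m ≡ 60 (mod 72).

Both directions hold.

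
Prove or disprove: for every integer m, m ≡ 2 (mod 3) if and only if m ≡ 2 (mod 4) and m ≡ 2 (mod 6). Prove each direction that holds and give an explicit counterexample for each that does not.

[⇐] If m ≡ 2 (mod 4) and m ≡ 2 (mod 6), then by the Chinese remainder theorem m ≡ 2 (mod 12). Since 2 ≡ 2 (mod 3) and 3 ∣ 12, we get m ≡ 2 (mod 3).

[⇒] This fails: m = 8 gives 8 ≡ 2 (mod 3) but 8 ≡ 0 (mod 4), so the conjunction on the right does not hold.

Not equivalent: only (⇐) holds.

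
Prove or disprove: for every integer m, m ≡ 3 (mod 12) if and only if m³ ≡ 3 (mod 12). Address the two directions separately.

Equivalent; both directions hold.

Forward direction. Suppose m ≡ 3 (mod 12). Write m = 12j + 3. Then (12j + 3)³ = 1728j³ + 1296j² + 324j + 27 = 12(144j³ + 108j² + 27j + 2) + 3, so m³ ≡ 3 (mod 12).

Converse. For the converse, argue contrapositively. If m ≢ 3 (mod 12), then m is congruent to one of 0, 1, 2, 4, 5, 6, 7, 8, 9, 10, 11 modulo 12, and these give m³ ≡ 0, 1, 8, 4, 5, 0, 7, 8, 9, 4, 11 respectively — never 3.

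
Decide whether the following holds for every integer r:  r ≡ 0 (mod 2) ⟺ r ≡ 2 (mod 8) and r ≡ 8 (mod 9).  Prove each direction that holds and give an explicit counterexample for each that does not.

(⟹) This fails: r = 0 gives 0 ≡ 0 (mod 2) but 0 ≡ 0 (mod 8), so the conjunction on the right does not hold.

(⟸) Conversely, if r ≡ 2 (mod 8) and r ≡ 8 (mod 9), then by the Chinese remainder theorem r ≡ 26 (mod 72). Since 26 ≡ 0 (mod 2) and 2 ∣ 72, we get r ≡ 0 (mod 2).

Not equivalent: only (⇐) holds.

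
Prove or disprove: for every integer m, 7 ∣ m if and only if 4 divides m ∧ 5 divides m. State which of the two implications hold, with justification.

Forward direction. This fails: take m = 7. Certainly 7 ∣ 7, but 4 ∤ 7.

Converse. This fails: take m = 20. Both 4 ∣ 20 and 5 ∣ 20, yet 20 is not a multiple of 7 (since 20 = 2·7 + 6), so 7 ∤ 20.

Neither direction holds.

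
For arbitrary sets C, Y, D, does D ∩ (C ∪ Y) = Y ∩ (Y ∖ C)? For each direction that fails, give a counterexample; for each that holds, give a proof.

(⊆) fails and (⊇) fails.

Forward inclusion. This inclusion fails. Take C = {1}, Y = ∅, D = {1}; then 1 ∈ D ∩ (C ∪ Y) but 1 ∉ Y ∩ (Y ∖ C).

Reverse inclusion. This inclusion fails. Take C = ∅, Y = {1}, D = ∅; then 1 ∈ Y ∩ (Y ∖ C) but 1 ∉ D ∩ (C ∪ Y).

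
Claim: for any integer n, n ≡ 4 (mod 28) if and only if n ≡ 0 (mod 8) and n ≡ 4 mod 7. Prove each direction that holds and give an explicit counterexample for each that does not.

(⟹) This fails: n = 4 gives 4 ≡ 4 (mod 28) but 4 ≡ 4 (mod 8), so the conjunction on the right does not hold.

(⟸) Conversely, if n ≡ 0 (mod 8) and n ≡ 4 (mod 7), then by the Chinese remainder theorem n ≡ 32 (mod 56). Since 32 ≡ 4 (mod 28) and 28 ∣ 56, we get n ≡ 4 (mod 28).

The forward direction fails; the converse holds.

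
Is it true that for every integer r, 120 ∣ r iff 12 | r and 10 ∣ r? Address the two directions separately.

Only the forward direction holds.

(⟹) If 120 ∣ r, write r = 120q. Since 120 = 10·12, r = 12·(10q), so 12 ∣ r; and since 120 = 12·10, r = 10·(12q), so 10 ∣ r.

(⟸) This fails: take r = 60. Both 12 ∣ 60 and 10 ∣ 60, yet 60 is not a multiple of 120 (since 60 = 0·120 + 60), so 120 ∤ 60.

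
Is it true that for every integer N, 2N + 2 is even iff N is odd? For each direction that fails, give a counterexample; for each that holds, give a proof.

(⟹) This fails: take N = 0. Then 2N + 2 = 2, which is even, yet N = 0 is even, not odd.

(⟸) Suppose N is odd. Since 2 is even, 2N is even for every N, so 2N + 2 has the same parity as 2, which is even. Hence 2N + 2 is even.

The forward direction fails; the converse holds.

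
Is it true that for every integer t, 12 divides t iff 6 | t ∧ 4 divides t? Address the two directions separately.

Both directions hold.

Forward direction. If 12 ∣ t, write t = 12q. Since 12 = 2·6, t = 6·(2q), so 6 ∣ t; and since 12 = 3·4, t = 4·(3q), so 4 ∣ t.

Converse. Suppose 6 ∣ t and 4 ∣ t. Any common multiple of 6 and 4 is a multiple of their lcm; here lcm(6, 4) = 6·4/gcd(6, 4) = 24/2 = 12, so 12 ∣ t.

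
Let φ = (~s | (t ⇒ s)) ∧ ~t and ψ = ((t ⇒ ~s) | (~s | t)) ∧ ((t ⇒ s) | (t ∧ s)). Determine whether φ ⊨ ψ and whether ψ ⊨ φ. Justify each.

(⇒) holds; (⇐) fails.

(⇐) This fails. Under s = T, t = T, the left side is false but the right side is true.

(⇒) Assume the antecedent. If s is true, the consequent reduces to true regardless of the other variables. If s is false, the antecedent forces (s = F, t = F), and the consequent holds there. Either way the consequent holds.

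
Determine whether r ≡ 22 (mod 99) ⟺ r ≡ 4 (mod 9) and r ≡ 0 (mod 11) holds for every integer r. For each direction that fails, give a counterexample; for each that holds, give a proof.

[⇒] Suppose r ≡ 22 (mod 99); write r = 99j + 22. Since 9 ∣ 99, reducing mod 9 gives r ≡ 22 ≡ 4 (mod 9); since 11 ∣ 99, reducing mod 11 gives r ≡ 22 ≡ 0 (mod 11).

[⇐] Conversely, if r ≡ 4 (mod 9) and r ≡ 0 (mod 11), then by the Chinese remainder theorem r ≡ 22 (mod 99). This is exactly r ≡ 22 (mod 99).

Both directions hold.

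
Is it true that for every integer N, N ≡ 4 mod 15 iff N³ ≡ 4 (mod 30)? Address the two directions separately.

(⇒) fails; (⇐) holds.

(⟹) This fails: take N = 19. Then 19 ≡ 4 (mod 15), but 19³ = 6859 ≡ 19 (mod 30), not 4.

(⟸) Conversely, the residues r modulo 30 with r³ ≡ 4 (mod 30) are exactly {4}, and each is ≡ 4 (mod 15).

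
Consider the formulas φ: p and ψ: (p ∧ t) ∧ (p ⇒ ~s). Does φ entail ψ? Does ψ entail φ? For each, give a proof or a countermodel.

Only the converse holds.

(⇐) Assume the antecedent. If p is true, p reduces to true regardless of the other variables. If p is false, the antecedent cannot hold. Either way p holds.

(⇒) This fails. Under p = T, t = F, s = F, the left side is true but the right side is false.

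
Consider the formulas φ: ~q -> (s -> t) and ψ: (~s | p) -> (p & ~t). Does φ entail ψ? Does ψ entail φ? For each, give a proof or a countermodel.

Forward direction. This fails. Under s = F, t = F, q = F, p = F, the left side is true but the right side is false.

Converse. This fails. Under s = T, t = F, q = F, p = F, the left side is false but the right side is true.

Neither implication holds.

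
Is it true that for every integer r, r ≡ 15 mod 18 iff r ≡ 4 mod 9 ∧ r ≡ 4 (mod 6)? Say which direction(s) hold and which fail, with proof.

Both directions fail.

[⇒] This fails: r = 15 gives 15 ≡ 15 (mod 18) but 15 ≡ 6 (mod 9), so the conjunction on the right does not hold.

[⇐] This fails: r = 4 satisfies both congruences on the right (4 ≡ 4 mod 9 and 4 ≡ 4 mod 6) yet 4 ≡ 4 (mod 18), not 15.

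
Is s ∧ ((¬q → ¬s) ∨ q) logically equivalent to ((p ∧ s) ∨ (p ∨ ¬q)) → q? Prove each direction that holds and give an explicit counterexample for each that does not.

Only the forward direction holds.

Forward direction. Assume the antecedent. If p is true, the antecedent forces (p = T, s = T, q = T), and ((p ∧ s) ∨ (p ∨ ¬q)) → q holds there. If p is false, the antecedent forces (p = F, s = T, q = T), and ((p ∧ s) ∨ (p ∨ ¬q)) → q holds there. Either way ((p ∧ s) ∨ (p ∨ ¬q)) → q holds.

Converse. This fails. Under p = F, s = F, q = T, the left side is false but the right side is true.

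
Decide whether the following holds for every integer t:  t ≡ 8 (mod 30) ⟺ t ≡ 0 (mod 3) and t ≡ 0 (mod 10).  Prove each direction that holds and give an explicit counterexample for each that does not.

(⇒) This fails: t = 8 gives 8 ≡ 8 (mod 30) but 8 ≡ 2 (mod 3), so the conjunction on the right does not hold.

(⇐) This fails: t = 0 satisfies both congruences on the right (0 ≡ 0 mod 3 and 0 ≡ 0 mod 10) yet 0 ≡ 0 (mod 30), not 8.

Neither direction holds.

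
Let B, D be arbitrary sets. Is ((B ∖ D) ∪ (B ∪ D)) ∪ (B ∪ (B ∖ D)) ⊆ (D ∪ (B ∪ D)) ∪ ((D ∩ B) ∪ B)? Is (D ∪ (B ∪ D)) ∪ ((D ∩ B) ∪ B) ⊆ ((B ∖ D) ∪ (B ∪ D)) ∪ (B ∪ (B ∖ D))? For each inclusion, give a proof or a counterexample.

The two sets are equal.

(⊆) Let x ∈ ((B ∖ D) ∪ (B ∪ D)) ∪ (B ∪ (B ∖ D)). Then either x ∈ B and x ∉ D; or x ∈ D and x ∉ B; or x ∈ B ∩ D. In each case x ∈ (D ∪ (B ∪ D)) ∪ ((D ∩ B) ∪ B), so ((B ∖ D) ∪ (B ∪ D)) ∪ (B ∪ (B ∖ D)) ⊆ (D ∪ (B ∪ D)) ∪ ((D ∩ B) ∪ B).

(⊇) Let x ∈ (D ∪ (B ∪ D)) ∪ ((D ∩ B) ∪ B). Then either x ∈ B and x ∉ D; or x ∈ D and x ∉ B; or x ∈ B ∩ D. In each case x ∈ ((B ∖ D) ∪ (B ∪ D)) ∪ (B ∪ (B ∖ D)), so (D ∪ (B ∪ D)) ∪ ((D ∩ B) ∪ B) ⊆ ((B ∖ D) ∪ (B ∪ D)) ∪ (B ∪ (B ∖ D)).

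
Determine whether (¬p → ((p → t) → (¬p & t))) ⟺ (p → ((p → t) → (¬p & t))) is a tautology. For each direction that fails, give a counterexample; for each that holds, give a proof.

Forward direction. This fails. Under p = T, t = T, the left side is true but the right side is false.

Converse. This fails. Under p = F, t = F, the left side is false but the right side is true.

Both directions fail.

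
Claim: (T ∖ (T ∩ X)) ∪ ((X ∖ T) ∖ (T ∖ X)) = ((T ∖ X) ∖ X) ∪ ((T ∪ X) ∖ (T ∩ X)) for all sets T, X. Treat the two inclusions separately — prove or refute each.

Both inclusions hold; the sets are equal.

Reverse inclusion. Let x ∈ ((T ∖ X) ∖ X) ∪ ((T ∪ X) ∖ (T ∩ X)). Then either x ∈ T and x ∉ X; or x ∈ X and x ∉ T. In each case x ∈ (T ∖ (T ∩ X)) ∪ ((X ∖ T) ∖ (T ∖ X)), so ((T ∖ X) ∖ X) ∪ ((T ∪ X) ∖ (T ∩ X)) ⊆ (T ∖ (T ∩ X)) ∪ ((X ∖ T) ∖ (T ∖ X)).

Forward inclusion. Let x ∈ (T ∖ (T ∩ X)) ∪ ((X ∖ T) ∖ (T ∖ X)). Then either x ∈ T and x ∉ X; or x ∈ X and x ∉ T. In each case x ∈ ((T ∖ X) ∖ X) ∪ ((T ∪ X) ∖ (T ∩ X)), so (T ∖ (T ∩ X)) ∪ ((X ∖ T) ∖ (T ∖ X)) ⊆ ((T ∖ X) ∖ X) ∪ ((T ∪ X) ∖ (T ∩ X)).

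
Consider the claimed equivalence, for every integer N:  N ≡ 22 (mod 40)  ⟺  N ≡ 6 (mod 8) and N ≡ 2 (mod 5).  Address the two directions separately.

Both implications hold.

[⇒] Suppose N ≡ 22 (mod 40); write N = 40j + 22. Since 8 ∣ 40, reducing mod 8 gives N ≡ 22 ≡ 6 (mod 8); since 5 ∣ 40, reducing mod 5 gives N ≡ 22 ≡ 2 (mod 5).

[⇐] Conversely, if N ≡ 6 (mod 8) and N ≡ 2 (mod 5), then by the Chinese remainder theorem N ≡ 22 (mod 40). This is exactly N ≡ 22 (mod 40).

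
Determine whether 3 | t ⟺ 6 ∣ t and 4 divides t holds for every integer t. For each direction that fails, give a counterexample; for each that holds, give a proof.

Only the converse holds.

Forward direction. This fails: take t = 3. Certainly 3 ∣ 3, but 6 ∤ 3.

Converse. Suppose 6 ∣ t and 4 ∣ t. Any common multiple of 6 and 4 is a multiple of their lcm; here lcm(6, 4) = 6·4/gcd(6, 4) = 24/2 = 12, so 12 ∣ t. Since 3 ∣ 12, it follows that 3 ∣ t.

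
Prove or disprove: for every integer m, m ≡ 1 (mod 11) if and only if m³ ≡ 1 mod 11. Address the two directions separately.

Both directions hold.

(⇐) For the converse, argue contrapositively. If m ≢ 1 (mod 11), then m is congruent to one of 0, 2, 3, 4, 5, 6, 7, 8, 9, 10 modulo 11, and these give m³ ≡ 0, 8, 5, 9, 4, 7, 2, 6, 3, 10 respectively — never 1.

(⇒) Suppose m ≡ 1 (mod 11). Write m = 11j + 1. Then (11j + 1)³ = 1331j³ + 363j² + 33j + 1 = 11(121j³ + 33j² + 3j) + 1, so m³ ≡ 1 (mod 11).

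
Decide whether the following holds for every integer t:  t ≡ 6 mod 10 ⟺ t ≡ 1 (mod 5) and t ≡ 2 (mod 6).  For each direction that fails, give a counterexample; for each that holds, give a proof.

Converse. If t ≡ 1 (mod 5) and t ≡ 2 (mod 6), then by the Chinese remainder theorem t ≡ 26 (mod 30). Since 26 ≡ 6 (mod 10) and 10 ∣ 30, we get t ≡ 6 (mod 10).

Forward direction. This fails: t = 16 gives 16 ≡ 6 (mod 10) but 16 ≡ 4 (mod 6), so the conjunction on the right does not hold.

(⇒) fails; (⇐) holds.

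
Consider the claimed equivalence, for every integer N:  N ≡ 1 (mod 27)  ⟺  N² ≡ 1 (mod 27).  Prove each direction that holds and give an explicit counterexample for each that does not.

Converse. This fails: take N = 26. Then 26² = 676 ≡ 1 (mod 27), yet 26 ≡ 26 (mod 27), not 1.

Forward direction. Suppose N ≡ 1 (mod 27). Write N = 27j + 1. Then (27j + 1)² = 729j² + 54j + 1 = 27(27j² + 2j) + 1, so N² ≡ 1 (mod 27).

(⇒) holds; (⇐) fails.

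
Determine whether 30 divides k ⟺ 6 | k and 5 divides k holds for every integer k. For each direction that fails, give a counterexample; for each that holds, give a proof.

The biconditional holds.

(→) If 30 ∣ k, write k = 30q. Since 30 = 5·6, k = 6·(5q), so 6 ∣ k; and since 30 = 6·5, k = 5·(6q), so 5 ∣ k.

(←) Suppose 6 ∣ k and 5 ∣ k. Any common multiple of 6 and 5 is a multiple of their lcm; here gcd(6, 5) = 1, so lcm(6, 5) = 6·5 = 30, so 30 ∣ k.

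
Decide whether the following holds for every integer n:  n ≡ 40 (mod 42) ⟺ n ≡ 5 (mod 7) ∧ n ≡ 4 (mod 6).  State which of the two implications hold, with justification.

The biconditional holds.

[⇒] Suppose n ≡ 40 (mod 42); write n = 42j + 40. Since 7 ∣ 42, reducing mod 7 gives n ≡ 40 ≡ 5 (mod 7); since 6 ∣ 42, reducing mod 6 gives n ≡ 40 ≡ 4 (mod 6).

[⇐] Conversely, if n ≡ 5 (mod 7) and n ≡ 4 (mod 6), then by the Chinese remainder theorem n ≡ 40 (mod 42). This is exactly n ≡ 40 (mod 42).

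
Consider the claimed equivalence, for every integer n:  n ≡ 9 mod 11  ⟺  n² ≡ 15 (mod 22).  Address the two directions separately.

(⟹) This fails: take n = 20. Then 20 ≡ 9 (mod 11), but 20² = 400 ≡ 4 (mod 22), not 15.

(⟸) This fails: take n = 13. Then 13² = 169 ≡ 15 (mod 22), yet 13 ≡ 2 (mod 11), not 9.

Neither direction holds.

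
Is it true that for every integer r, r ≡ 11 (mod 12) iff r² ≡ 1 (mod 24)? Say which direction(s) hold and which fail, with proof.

Not equivalent: only (⇒) holds.

(→) Suppose r ≡ 11 (mod 12). Working modulo 24, r ∈ {11, 23}; for each such r, r² ≡ 1 (mod 24).

(←) This fails: take r = 1. Then 1² = 1 ≡ 1 (mod 24), yet 1 ≡ 1 (mod 12), not 11.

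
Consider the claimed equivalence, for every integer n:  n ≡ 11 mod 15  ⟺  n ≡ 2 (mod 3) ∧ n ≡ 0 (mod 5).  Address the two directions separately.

(→) This fails: n = 11 gives 11 ≡ 11 (mod 15) but 11 ≡ 1 (mod 5), so the conjunction on the right does not hold.

(←) This fails: n = 5 satisfies both congruences on the right (5 ≡ 2 mod 3 and 5 ≡ 0 mod 5) yet 5 ≡ 5 (mod 15), not 11.

Both directions fail.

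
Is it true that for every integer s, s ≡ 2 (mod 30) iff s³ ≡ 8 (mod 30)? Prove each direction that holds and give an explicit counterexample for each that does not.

Both implications hold.

(→) Suppose s ≡ 2 (mod 30). Write s = 30j + 2. Then (30j + 2)³ = 27000j³ + 5400j² + 360j + 8 = 30(900j³ + 180j² + 12j) + 8, so s³ ≡ 8 (mod 30).

(←) Conversely, suppose s³ ≡ 8 (mod 30). The only residue r in {0, …, 29} with r³ ≡ 8 (mod 30) is r = 2, so s ≡ 2 (mod 30).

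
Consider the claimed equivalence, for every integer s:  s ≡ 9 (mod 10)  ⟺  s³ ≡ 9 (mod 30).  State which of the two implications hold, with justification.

(⇒) This fails: take s = 19. Then 19 ≡ 9 (mod 10), but 19³ = 6859 ≡ 19 (mod 30), not 9.

(⇐) Conversely, the residues r modulo 30 with r³ ≡ 9 (mod 30) are exactly {9}, and each is ≡ 9 (mod 10).

Not equivalent: only (⇐) holds.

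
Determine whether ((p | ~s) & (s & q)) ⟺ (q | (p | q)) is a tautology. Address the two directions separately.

(⇒) holds; (⇐) fails.

(→) Assume the antecedent. If q is true, q | (p | q) reduces to true regardless of the other variables. If q is false, the antecedent cannot hold. Either way q | (p | q) holds.

(←) This fails. Under q = T, p = F, s = F, the left side is false but the right side is true.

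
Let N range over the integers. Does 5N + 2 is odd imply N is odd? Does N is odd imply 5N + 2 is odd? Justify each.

[⇒] Suppose 5N + 2 is odd. Since 5 is odd, 5N and N have the same parity, so 5N + 2 ≡ N + 2 (mod 2). As 2 is even, 5N + 2 is odd exactly when N is odd. Thus N is odd.

[⇐] Conversely, suppose N is odd; write N = 2j + 1. Then 5N + 2 = 5·(2j + 1) + 2 = 2·5j + 7, which is odd.

Equivalent; both directions hold.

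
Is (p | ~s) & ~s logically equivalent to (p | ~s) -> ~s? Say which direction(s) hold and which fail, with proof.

The forward direction holds; the converse fails.

[⇒] Assume the antecedent. If p is true, the antecedent forces (p = T, s = F), and (p | ~s) -> ~s holds there. If p is false, (p | ~s) -> ~s reduces to true regardless of the other variables. Either way (p | ~s) -> ~s holds.

[⇐] This fails. Under p = F, s = T, the left side is false but the right side is true.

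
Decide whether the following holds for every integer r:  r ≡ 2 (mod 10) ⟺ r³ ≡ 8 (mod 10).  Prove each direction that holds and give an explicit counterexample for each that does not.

The biconditional holds.

(→) Suppose r ≡ 2 (mod 10). Write r = 10j + 2. Then (10j + 2)³ = 1000j³ + 600j² + 120j + 8 = 10(100j³ + 60j² + 12j) + 8, so r³ ≡ 8 (mod 10).

(←) Conversely, suppose r³ ≡ 8 (mod 10). The only residue r in {0, …, 9} with r³ ≡ 8 (mod 10) is r = 2, so r ≡ 2 (mod 10).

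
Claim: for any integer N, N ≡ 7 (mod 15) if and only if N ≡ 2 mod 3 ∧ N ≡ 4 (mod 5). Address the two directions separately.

(→) This fails: N = 7 gives 7 ≡ 7 (mod 15) but 7 ≡ 1 (mod 3), so the conjunction on the right does not hold.

(←) This fails: N = 14 satisfies both congruences on the right (14 ≡ 2 mod 3 and 14 ≡ 4 mod 5) yet 14 ≡ 14 (mod 15), not 7.

(⇒) fails and (⇐) fails.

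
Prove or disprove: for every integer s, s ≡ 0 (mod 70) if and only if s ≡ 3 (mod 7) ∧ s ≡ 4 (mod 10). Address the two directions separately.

Neither implication holds.

(⇒) This fails: s = 0 gives 0 ≡ 0 (mod 70) but 0 ≡ 0 (mod 7), so the conjunction on the right does not hold.

(⇐) This fails: s = 24 satisfies both congruences on the right (24 ≡ 3 mod 7 and 24 ≡ 4 mod 10) yet 24 ≡ 24 (mod 70), not 0.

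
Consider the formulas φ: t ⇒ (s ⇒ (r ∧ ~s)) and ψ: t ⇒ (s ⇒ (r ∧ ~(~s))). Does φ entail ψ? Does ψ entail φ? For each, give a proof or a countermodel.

(→) Assume the antecedent. If t is true, the antecedent forces (t = T, r = F, s = F) or (t = T, r = T, s = F), and t ⇒ (s ⇒ (r ∧ ~(~s))) holds there. If t is false, t ⇒ (s ⇒ (r ∧ ~(~s))) reduces to true regardless of the other variables. Either way t ⇒ (s ⇒ (r ∧ ~(~s))) holds.

(←) This fails. Under t = T, r = T, s = T, the left side is false but the right side is true.

(⇒) holds; (⇐) fails.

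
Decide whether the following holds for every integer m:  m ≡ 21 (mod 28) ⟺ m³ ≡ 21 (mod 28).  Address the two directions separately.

(⟸) Suppose m³ ≡ 21 (mod 28). The only residue r in {0, …, 27} with r³ ≡ 21 (mod 28) is r = 21, so m ≡ 21 (mod 28).

(⟹) Suppose m ≡ 21 (mod 28). Write m = 28j + 21. Then (28j + 21)³ = 21952j³ + 49392j² + 37044j + 9261 = 28(784j³ + 1764j² + 1323j + 330) + 21, so m³ ≡ 21 (mod 28).

Both implications hold.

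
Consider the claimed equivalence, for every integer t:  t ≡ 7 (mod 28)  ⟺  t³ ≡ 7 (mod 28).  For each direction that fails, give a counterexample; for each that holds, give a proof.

The biconditional holds.

[⇒] Suppose t ≡ 7 (mod 28). Write t = 28j + 7. Then (28j + 7)³ = 21952j³ + 16464j² + 4116j + 343 = 28(784j³ + 588j² + 147j + 12) + 7, so t³ ≡ 7 (mod 28).

[⇐] Conversely, suppose t³ ≡ 7 (mod 28). The only residue r in {0, …, 27} with r³ ≡ 7 (mod 28) is r = 7, so t ≡ 7 (mod 28).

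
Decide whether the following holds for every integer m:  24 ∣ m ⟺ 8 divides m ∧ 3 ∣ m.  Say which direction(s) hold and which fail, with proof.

Equivalent; both directions hold.

[⇐] Suppose 8 ∣ m and 3 ∣ m. Any common multiple of 8 and 3 is a multiple of their lcm; here gcd(8, 3) = 1, so lcm(8, 3) = 8·3 = 24, so 24 ∣ m.

[⇒] If 24 ∣ m, write m = 24q. Since 24 = 3·8, m = 8·(3q), so 8 ∣ m; and since 24 = 8·3, m = 3·(8q), so 3 ∣ m.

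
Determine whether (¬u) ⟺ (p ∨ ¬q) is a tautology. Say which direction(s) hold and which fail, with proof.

Forward direction. This fails. Under p = F, u = F, q = T, the left side is true but the right side is false.

Converse. This fails. Under p = F, u = T, q = F, the left side is false but the right side is true.

Neither implication holds.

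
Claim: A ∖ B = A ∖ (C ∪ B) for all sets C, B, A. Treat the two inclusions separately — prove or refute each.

(⟹) This inclusion fails. Take C = {1}, B = ∅, A = {1}; then 1 ∈ A ∖ B but 1 ∉ A ∖ (C ∪ B).

(⟸) Let x ∈ A ∖ (C ∪ B). Then x ∈ A and x ∉ C, B, from which x ∈ A ∖ B.

(⊆) fails; (⊇) holds.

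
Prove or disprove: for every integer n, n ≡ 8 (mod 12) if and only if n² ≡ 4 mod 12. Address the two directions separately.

(→) Suppose n ≡ 8 (mod 12). Write n = 12j + 8. Then (12j + 8)² = 144j² + 192j + 64 = 12(12j² + 16j + 5) + 4, so n² ≡ 4 (mod 12).

(←) This fails: take n = 2. Then 2² = 4 ≡ 4 (mod 12), yet 2 ≡ 2 (mod 12), not 8.

Not equivalent: only (⇒) holds.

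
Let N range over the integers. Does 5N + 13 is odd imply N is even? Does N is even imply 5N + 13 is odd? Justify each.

(⇒) Suppose 5N + 13 is odd. Since 5 is odd, 5N and N have the same parity, so 5N + 13 ≡ N + 13 (mod 2). As 13 is odd, 5N + 13 is odd exactly when N is even. Thus N is even.

(⇐) Conversely, suppose N is even; write N = 2j. Then 5N + 13 = 5·(2j) + 13 = 2·5j + 13, which is odd.

Both implications hold.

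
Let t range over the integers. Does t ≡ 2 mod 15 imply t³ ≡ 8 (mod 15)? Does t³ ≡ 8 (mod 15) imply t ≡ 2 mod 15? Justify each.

(→) Suppose t ≡ 2 mod 15. Write t = 15j + 2. Then (15j + 2)³ = 3375j³ + 1350j² + 180j + 8 = 15(225j³ + 90j² + 12j) + 8, so t³ ≡ 8 (mod 15).

(←) Conversely, suppose t³ ≡ 8 (mod 15). The only residue r in {0, …, 14} with r³ ≡ 8 (mod 15) is r = 2, so t ≡ 2 (mod 15).

Both directions hold.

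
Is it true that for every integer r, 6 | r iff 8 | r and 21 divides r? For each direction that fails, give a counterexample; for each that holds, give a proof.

Only the reverse direction holds.

Forward direction. This fails: take r = 6. Certainly 6 ∣ 6, but 8 ∤ 6.

Converse. Suppose 8 ∣ r and 21 ∣ r. Any common multiple of 8 and 21 is a multiple of their lcm; here gcd(8, 21) = 1, so lcm(8, 21) = 8·21 = 168, so 168 ∣ r. Since 6 ∣ 168, it follows that 6 ∣ r.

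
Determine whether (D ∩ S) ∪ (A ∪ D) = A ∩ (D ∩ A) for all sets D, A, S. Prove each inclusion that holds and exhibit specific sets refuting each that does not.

(⊆) fails; (⊇) holds.

(⟹) This inclusion fails. Take D = {1}, A = ∅, S = ∅; then 1 ∈ (D ∩ S) ∪ (A ∪ D) but 1 ∉ A ∩ (D ∩ A).

(⟸) Let x ∈ A ∩ (D ∩ A). Then either x ∈ D ∩ A and x ∉ S; or x ∈ D ∩ A ∩ S. In each case x ∈ (D ∩ S) ∪ (A ∪ D), so A ∩ (D ∩ A) ⊆ (D ∩ S) ∪ (A ∪ D).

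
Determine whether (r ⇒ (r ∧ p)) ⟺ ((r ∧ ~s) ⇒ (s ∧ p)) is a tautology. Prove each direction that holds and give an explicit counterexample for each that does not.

[⇒] This fails. Under r = T, s = F, p = T, the left side is true but the right side is false.

[⇐] This fails. Under r = T, s = T, p = F, the left side is false but the right side is true.

Neither implication holds.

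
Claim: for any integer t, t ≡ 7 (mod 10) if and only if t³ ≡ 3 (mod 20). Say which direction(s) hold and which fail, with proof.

(⟹) This fails: take t = 17. Then 17 ≡ 7 (mod 10), but 17³ = 4913 ≡ 13 (mod 20), not 3.

(⟸) Conversely, the residues r modulo 20 with r³ ≡ 3 (mod 20) are exactly {7}, and each is ≡ 7 (mod 10).

(⇒) fails; (⇐) holds.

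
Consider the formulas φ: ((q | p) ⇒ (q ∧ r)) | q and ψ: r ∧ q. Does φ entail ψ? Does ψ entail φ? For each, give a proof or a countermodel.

(⇒) This fails. Under r = F, q = F, p = F, the left side is true but the right side is false.

(⇐) Assume the antecedent. If r is true, the antecedent forces (r = T, q = T, p = F) or (r = T, q = T, p = T), and ((q | p) ⇒ (q ∧ r)) | q holds there. If r is false, the antecedent cannot hold. Either way ((q | p) ⇒ (q ∧ r)) | q holds.

Only the converse holds.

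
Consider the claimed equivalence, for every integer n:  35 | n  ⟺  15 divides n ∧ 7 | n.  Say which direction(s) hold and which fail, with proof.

Converse. Suppose 15 ∣ n and 7 ∣ n. Any common multiple of 15 and 7 is a multiple of their lcm; here gcd(15, 7) = 1, so lcm(15, 7) = 15·7 = 105, so 105 ∣ n. Since 35 ∣ 105, it follows that 35 ∣ n.

Forward direction. This fails: take n = 35. Certainly 35 ∣ 35, but 15 ∤ 35.

(⇒) fails; (⇐) holds.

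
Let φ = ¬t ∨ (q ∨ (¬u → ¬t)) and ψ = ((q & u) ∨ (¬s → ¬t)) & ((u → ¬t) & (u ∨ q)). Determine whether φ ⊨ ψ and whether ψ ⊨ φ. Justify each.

[⇒] This fails. Under q = F, s = F, t = F, u = F, the left side is true but the right side is false.

[⇐] Assume the antecedent. If q is true, ¬t ∨ (q ∨ (¬u → ¬t)) reduces to true regardless of the other variables. If q is false, the antecedent forces (q = F, s = F, t = F, u = T) or (q = F, s = T, t = F, u = T), and ¬t ∨ (q ∨ (¬u → ¬t)) holds there. Either way ¬t ∨ (q ∨ (¬u → ¬t)) holds.

Only the converse holds.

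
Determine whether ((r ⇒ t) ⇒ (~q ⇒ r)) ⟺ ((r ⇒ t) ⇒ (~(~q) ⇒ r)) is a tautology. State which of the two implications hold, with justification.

[⇒] This fails. Under r = F, t = F, q = T, the left side is true but the right side is false.

[⇐] This fails. Under r = F, t = F, q = F, the left side is false but the right side is true.

Neither implication holds.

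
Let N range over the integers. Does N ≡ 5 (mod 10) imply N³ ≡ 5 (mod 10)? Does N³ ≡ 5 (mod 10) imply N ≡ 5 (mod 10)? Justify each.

(⇒) Suppose N ≡ 5 (mod 10). Write N = 10j + 5. Then (10j + 5)³ = 1000j³ + 1500j² + 750j + 125 = 10(100j³ + 150j² + 75j + 12) + 5, so N³ ≡ 5 (mod 10).

(⇐) For the converse, argue contrapositively. If N ≢ 5 (mod 10), then N is congruent to one of 0, 1, 2, 3, 4, 6, 7, 8, 9 modulo 10, and these give N³ ≡ 0, 1, 8, 7, 4, 6, 3, 2, 9 respectively — never 5.

The biconditional holds.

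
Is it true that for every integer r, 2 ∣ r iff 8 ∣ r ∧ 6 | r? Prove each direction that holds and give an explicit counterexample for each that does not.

Only the converse holds.

(⇐) Suppose 8 ∣ r and 6 ∣ r. Any common multiple of 8 and 6 is a multiple of their lcm; here lcm(8, 6) = 8·6/gcd(8, 6) = 48/2 = 24, so 24 ∣ r. Since 2 ∣ 24, it follows that 2 ∣ r.

(⇒) This fails: take r = 2. Certainly 2 ∣ 2, but 8 ∤ 2.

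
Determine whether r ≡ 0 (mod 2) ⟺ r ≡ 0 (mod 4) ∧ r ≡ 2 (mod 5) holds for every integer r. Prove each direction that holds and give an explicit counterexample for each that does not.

The forward direction fails; the converse holds.

(⇒) This fails: r = 0 gives 0 ≡ 0 (mod 2) but 0 ≡ 0 (mod 5), so the conjunction on the right does not hold.

(⇐) Conversely, if r ≡ 0 (mod 4) and r ≡ 2 (mod 5), then by the Chinese remainder theorem r ≡ 12 (mod 20). Since 12 ≡ 0 (mod 2) and 2 ∣ 20, we get r ≡ 0 (mod 2).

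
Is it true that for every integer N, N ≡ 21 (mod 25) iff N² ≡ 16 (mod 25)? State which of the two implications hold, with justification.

(⇐) This fails: take N = 4. Then 4² = 16 ≡ 16 (mod 25), yet 4 ≡ 4 (mod 25), not 21.

(⇒) Suppose N ≡ 21 (mod 25). Write N = 25j + 21. Then (25j + 21)² = 625j² + 1050j + 441 = 25(25j² + 42j + 17) + 16, so N² ≡ 16 (mod 25).

(⇒) holds; (⇐) fails.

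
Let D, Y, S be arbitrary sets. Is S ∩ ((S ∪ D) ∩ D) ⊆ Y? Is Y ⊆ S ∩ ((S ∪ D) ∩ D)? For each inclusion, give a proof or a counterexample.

(⊆) fails and (⊇) fails.

(⟹) This inclusion fails. Take D = {1}, Y = ∅, S = {1}; then 1 ∈ S ∩ ((S ∪ D) ∩ D) but 1 ∉ Y.

(⟸) This inclusion fails. Take D = ∅, Y = {1}, S = ∅; then 1 ∈ Y but 1 ∉ S ∩ ((S ∪ D) ∩ D).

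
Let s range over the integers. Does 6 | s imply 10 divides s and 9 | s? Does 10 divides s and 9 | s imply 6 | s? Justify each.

Not equivalent: only (⇐) holds.

(⇐) Suppose 10 ∣ s and 9 ∣ s. Any common multiple of 10 and 9 is a multiple of their lcm; here gcd(10, 9) = 1, so lcm(10, 9) = 10·9 = 90, so 90 ∣ s. Since 6 ∣ 90, it follows that 6 ∣ s.

(⇒) This fails: take s = 6. Certainly 6 ∣ 6, but 10 ∤ 6.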